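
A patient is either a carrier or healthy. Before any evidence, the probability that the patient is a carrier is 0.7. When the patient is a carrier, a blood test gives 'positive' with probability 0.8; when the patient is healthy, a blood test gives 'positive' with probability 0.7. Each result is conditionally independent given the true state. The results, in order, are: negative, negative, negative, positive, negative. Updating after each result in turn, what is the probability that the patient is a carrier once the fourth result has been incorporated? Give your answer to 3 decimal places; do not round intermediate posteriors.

0.441

Apply Bayes' rule sequentially, carrying P(carrier) forward.
After 'negative': P(carrier) = 0.2·0.7000 / (0.2·0.7000 + 0.3·0.3000) ≈ 0.6087
After 'negative': P(carrier) = 0.2·0.6087 / (0.2·0.6087 + 0.3·0.3913) ≈ 0.5091
After 'negative': P(carrier) = 0.2·0.5091 / (0.2·0.5091 + 0.3·0.4909) ≈ 0.4088
After 'positive': P(carrier) = 0.8·0.4088 / (0.8·0.4088 + 0.7·0.5912) ≈ 0.4414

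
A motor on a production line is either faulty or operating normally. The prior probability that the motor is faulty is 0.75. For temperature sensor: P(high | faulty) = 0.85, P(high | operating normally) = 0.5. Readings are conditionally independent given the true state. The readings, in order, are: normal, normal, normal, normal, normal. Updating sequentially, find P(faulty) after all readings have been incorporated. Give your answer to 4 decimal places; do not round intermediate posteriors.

After 'normal': P(faulty) = 0.15·0.7500 / (0.15·0.7500 + 0.5·0.2500) ≈ 0.4737
After 'normal': P(faulty) = 0.15·0.4737 / (0.15·0.4737 + 0.5·0.5263) ≈ 0.2126
After 'normal': P(faulty) = 0.15·0.2126 / (0.15·0.2126 + 0.5·0.7874) ≈ 0.0749
After 'normal': P(faulty) = 0.15·0.0749 / (0.15·0.0749 + 0.5·0.9251) ≈ 0.0237
After 'normal': P(faulty) = 0.15·0.0237 / (0.15·0.0237 + 0.5·0.9763) ≈ 0.0072

0.0072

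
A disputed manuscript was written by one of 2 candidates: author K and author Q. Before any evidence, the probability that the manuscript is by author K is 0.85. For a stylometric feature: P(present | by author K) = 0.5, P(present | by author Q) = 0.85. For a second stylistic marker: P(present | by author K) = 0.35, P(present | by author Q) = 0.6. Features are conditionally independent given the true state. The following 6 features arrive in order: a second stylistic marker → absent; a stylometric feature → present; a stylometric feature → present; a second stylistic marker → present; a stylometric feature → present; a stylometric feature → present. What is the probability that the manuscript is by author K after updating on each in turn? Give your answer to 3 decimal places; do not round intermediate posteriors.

0.391

After a second stylistic marker='absent': P(author K) = 0.65·0.8500 / (0.65·0.8500 + 0.4·0.1500) ≈ 0.9020
After a stylometric feature='present': P(author K) = 0.5·0.9020 / (0.5·0.9020 + 0.85·0.0980) ≈ 0.8442
After a stylometric feature='present': P(author K) = 0.5·0.8442 / (0.5·0.8442 + 0.85·0.1558) ≈ 0.7611
After a second stylistic marker='present': P(author K) = 0.35·0.7611 / (0.35·0.7611 + 0.6·0.2389) ≈ 0.6502
After a stylometric feature='present': P(author K) = 0.5·0.6502 / (0.5·0.6502 + 0.85·0.3498) ≈ 0.5223
After a stylometric feature='present': P(author K) = 0.5·0.5223 / (0.5·0.5223 + 0.85·0.4777) ≈ 0.3914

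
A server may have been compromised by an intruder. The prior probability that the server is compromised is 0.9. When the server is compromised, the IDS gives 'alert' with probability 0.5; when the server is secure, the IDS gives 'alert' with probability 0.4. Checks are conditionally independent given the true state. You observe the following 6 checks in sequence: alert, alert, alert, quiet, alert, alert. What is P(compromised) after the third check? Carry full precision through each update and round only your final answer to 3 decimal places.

Each posterior becomes the prior for the next update.
After 'alert': P(compromised) = 0.5·0.9000 / (0.5·0.9000 + 0.4·0.1000) ≈ 0.9184
After 'alert': P(compromised) = 0.5·0.9184 / (0.5·0.9184 + 0.4·0.0816) ≈ 0.9336
After 'alert': P(compromised) = 0.5·0.9336 / (0.5·0.9336 + 0.4·0.0664) ≈ 0.9462

0.946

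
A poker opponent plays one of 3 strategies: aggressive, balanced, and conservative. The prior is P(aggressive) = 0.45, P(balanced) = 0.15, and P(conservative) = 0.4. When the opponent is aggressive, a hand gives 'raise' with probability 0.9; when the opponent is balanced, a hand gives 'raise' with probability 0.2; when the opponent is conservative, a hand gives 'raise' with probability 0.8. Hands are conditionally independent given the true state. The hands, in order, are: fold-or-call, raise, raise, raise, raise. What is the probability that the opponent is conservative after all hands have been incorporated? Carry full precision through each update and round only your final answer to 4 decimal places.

Each posterior becomes the prior for the next update.
After 'fold-or-call': normaliser = 0.1·0.4500 + 0.8·0.1500 + 0.2·0.4000; P(aggressive) ≈ 0.1837, P(balanced) ≈ 0.4898, P(conservative) ≈ 0.3265
After 'raise': normaliser = 0.9·0.1837 + 0.2·0.4898 + 0.8·0.3265; P(aggressive) ≈ 0.3152, P(balanced) ≈ 0.1868, P(conservative) ≈ 0.4981
After 'raise': normaliser = 0.9·0.3152 + 0.2·0.1868 + 0.8·0.4981; P(aggressive) ≈ 0.3943, P(balanced) ≈ 0.0519, P(conservative) ≈ 0.5538
After 'raise': normaliser = 0.9·0.3943 + 0.2·0.0519 + 0.8·0.5538; P(aggressive) ≈ 0.4390, P(balanced) ≈ 0.0128, P(conservative) ≈ 0.5481
After 'raise': normaliser = 0.9·0.4390 + 0.2·0.0128 + 0.8·0.5481; P(aggressive) ≈ 0.4725, P(balanced) ≈ 0.0031, P(conservative) ≈ 0.5244

0.5244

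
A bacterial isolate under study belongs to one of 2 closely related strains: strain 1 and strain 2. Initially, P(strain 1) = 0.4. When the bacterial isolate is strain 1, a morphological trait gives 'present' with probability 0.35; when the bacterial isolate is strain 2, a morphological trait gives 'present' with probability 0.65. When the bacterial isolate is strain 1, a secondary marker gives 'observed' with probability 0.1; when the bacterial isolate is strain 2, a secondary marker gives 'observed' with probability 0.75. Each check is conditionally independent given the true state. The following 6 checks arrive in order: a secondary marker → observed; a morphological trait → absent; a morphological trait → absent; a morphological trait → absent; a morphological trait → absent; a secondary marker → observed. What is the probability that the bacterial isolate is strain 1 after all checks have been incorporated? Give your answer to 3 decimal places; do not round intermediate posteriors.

0.124

After a secondary marker='observed': P(strain 1) = 0.1·0.4000 / (0.1·0.4000 + 0.75·0.6000) ≈ 0.0816
After a morphological trait='absent': P(strain 1) = 0.65·0.0816 / (0.65·0.0816 + 0.35·0.9184) ≈ 0.1417
After a morphological trait='absent': P(strain 1) = 0.65·0.1417 / (0.65·0.1417 + 0.35·0.8583) ≈ 0.2346
After a morphological trait='absent': P(strain 1) = 0.65·0.2346 / (0.65·0.2346 + 0.35·0.7654) ≈ 0.3628
After a morphological trait='absent': P(strain 1) = 0.65·0.3628 / (0.65·0.3628 + 0.35·0.6372) ≈ 0.5139
After a secondary marker='observed': P(strain 1) = 0.1·0.5139 / (0.1·0.5139 + 0.75·0.4861) ≈ 0.1236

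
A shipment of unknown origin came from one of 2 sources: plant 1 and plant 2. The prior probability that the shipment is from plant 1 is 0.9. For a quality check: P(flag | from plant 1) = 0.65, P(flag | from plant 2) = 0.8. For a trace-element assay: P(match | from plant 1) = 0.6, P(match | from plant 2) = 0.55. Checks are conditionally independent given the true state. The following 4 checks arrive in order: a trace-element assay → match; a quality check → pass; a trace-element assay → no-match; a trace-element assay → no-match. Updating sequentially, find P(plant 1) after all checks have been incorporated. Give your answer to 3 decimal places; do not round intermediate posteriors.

After a trace-element assay='match': P(plant 1) = 0.6·0.9000 / (0.6·0.9000 + 0.55·0.1000) ≈ 0.9076
After a quality check='pass': P(plant 1) = 0.35·0.9076 / (0.35·0.9076 + 0.2·0.0924) ≈ 0.9450
After a trace-element assay='no-match': P(plant 1) = 0.4·0.9450 / (0.4·0.9450 + 0.45·0.0550) ≈ 0.9385
After a trace-element assay='no-match': P(plant 1) = 0.4·0.9385 / (0.4·0.9385 + 0.45·0.0615) ≈ 0.9314

0.931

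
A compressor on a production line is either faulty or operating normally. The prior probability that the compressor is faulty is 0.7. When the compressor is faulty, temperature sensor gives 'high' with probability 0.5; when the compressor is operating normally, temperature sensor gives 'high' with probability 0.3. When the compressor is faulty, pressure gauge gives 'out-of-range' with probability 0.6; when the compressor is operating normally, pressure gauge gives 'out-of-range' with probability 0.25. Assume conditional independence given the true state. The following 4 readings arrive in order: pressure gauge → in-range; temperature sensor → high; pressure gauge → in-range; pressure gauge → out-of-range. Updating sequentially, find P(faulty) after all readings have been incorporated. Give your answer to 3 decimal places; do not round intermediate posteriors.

0.726

Each posterior becomes the prior for the next update.
After pressure gauge='in-range': P(faulty) = 0.4·0.7000 / (0.4·0.7000 + 0.75·0.3000) ≈ 0.5545
After temperature sensor='high': P(faulty) = 0.5·0.5545 / (0.5·0.5545 + 0.3·0.4455) ≈ 0.6747
After pressure gauge='in-range': P(faulty) = 0.4·0.6747 / (0.4·0.6747 + 0.75·0.3253) ≈ 0.5252
After pressure gauge='out-of-range': P(faulty) = 0.6·0.5252 / (0.6·0.5252 + 0.25·0.4748) ≈ 0.7264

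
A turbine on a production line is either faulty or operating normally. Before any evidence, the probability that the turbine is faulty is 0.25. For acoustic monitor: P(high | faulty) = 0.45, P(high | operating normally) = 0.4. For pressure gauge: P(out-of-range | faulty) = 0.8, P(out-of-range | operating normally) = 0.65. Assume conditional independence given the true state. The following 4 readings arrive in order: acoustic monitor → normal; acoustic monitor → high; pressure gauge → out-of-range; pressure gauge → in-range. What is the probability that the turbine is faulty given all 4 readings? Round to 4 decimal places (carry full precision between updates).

0.1947

After acoustic monitor='normal': P(faulty) = 0.55·0.2500 / (0.55·0.2500 + 0.6·0.7500) ≈ 0.2340
After acoustic monitor='high': P(faulty) = 0.45·0.2340 / (0.45·0.2340 + 0.4·0.7660) ≈ 0.2558
After pressure gauge='out-of-range': P(faulty) = 0.8·0.2558 / (0.8·0.2558 + 0.65·0.7442) ≈ 0.2973
After pressure gauge='in-range': P(faulty) = 0.2·0.2973 / (0.2·0.2973 + 0.35·0.7027) ≈ 0.1947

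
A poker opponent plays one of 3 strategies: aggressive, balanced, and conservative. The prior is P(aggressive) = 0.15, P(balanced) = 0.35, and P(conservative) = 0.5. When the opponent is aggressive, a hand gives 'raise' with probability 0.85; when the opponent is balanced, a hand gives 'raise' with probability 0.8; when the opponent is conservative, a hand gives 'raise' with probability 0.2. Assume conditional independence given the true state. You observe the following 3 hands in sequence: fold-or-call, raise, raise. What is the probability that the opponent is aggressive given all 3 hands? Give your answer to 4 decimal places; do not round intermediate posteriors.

0.2110

Apply Bayes' rule sequentially, carrying P(aggressive) forward.
After 'fold-or-call': normaliser = 0.15·0.1500 + 0.2·0.3500 + 0.8·0.5000; P(aggressive) ≈ 0.0457, P(balanced) ≈ 0.1421, P(conservative) ≈ 0.8122
After 'raise': normaliser = 0.85·0.0457 + 0.8·0.1421 + 0.2·0.8122; P(aggressive) ≈ 0.1233, P(balanced) ≈ 0.3610, P(conservative) ≈ 0.5157
After 'raise': normaliser = 0.85·0.1233 + 0.8·0.3610 + 0.2·0.5157; P(aggressive) ≈ 0.2110, P(balanced) ≈ 0.5814, P(conservative) ≈ 0.2076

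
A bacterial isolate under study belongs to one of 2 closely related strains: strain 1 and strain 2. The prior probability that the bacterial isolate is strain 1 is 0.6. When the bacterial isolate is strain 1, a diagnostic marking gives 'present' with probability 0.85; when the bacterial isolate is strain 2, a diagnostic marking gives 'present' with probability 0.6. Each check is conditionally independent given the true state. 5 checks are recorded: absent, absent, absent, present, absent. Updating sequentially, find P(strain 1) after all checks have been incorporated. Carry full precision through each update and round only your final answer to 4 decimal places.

0.0403

After 'absent': P(strain 1) = 0.15·0.6000 / (0.15·0.6000 + 0.4·0.4000) ≈ 0.3600
After 'absent': P(strain 1) = 0.15·0.3600 / (0.15·0.3600 + 0.4·0.6400) ≈ 0.1742
After 'absent': P(strain 1) = 0.15·0.1742 / (0.15·0.1742 + 0.4·0.8258) ≈ 0.0733
After 'present': P(strain 1) = 0.85·0.0733 / (0.85·0.0733 + 0.6·0.9267) ≈ 0.1008
After 'absent': P(strain 1) = 0.15·0.1008 / (0.15·0.1008 + 0.4·0.8992) ≈ 0.0403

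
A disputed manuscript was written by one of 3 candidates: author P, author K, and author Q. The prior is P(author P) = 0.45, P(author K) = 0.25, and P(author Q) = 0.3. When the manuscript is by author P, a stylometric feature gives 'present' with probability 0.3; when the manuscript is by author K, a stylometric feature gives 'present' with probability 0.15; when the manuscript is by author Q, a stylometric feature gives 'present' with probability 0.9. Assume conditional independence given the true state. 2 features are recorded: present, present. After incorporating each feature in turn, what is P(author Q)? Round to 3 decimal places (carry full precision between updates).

After 'present': normaliser = 0.3·0.4500 + 0.15·0.2500 + 0.9·0.3000; P(author P) ≈ 0.3051, P(author K) ≈ 0.0847, P(author Q) ≈ 0.6102
After 'present': normaliser = 0.3·0.3051 + 0.15·0.0847 + 0.9·0.6102; P(author P) ≈ 0.1401, P(author K) ≈ 0.0195, P(author Q) ≈ 0.8405

0.840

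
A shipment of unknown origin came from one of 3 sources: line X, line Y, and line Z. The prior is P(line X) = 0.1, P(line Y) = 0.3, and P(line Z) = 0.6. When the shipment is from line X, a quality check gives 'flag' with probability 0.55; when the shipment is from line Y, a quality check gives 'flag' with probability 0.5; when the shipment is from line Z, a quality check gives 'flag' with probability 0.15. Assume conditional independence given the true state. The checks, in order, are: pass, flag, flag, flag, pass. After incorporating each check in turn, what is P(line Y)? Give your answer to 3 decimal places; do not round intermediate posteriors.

0.660

Each posterior becomes the prior for the next update.
After 'pass': normaliser = 0.45·0.1000 + 0.5·0.3000 + 0.85·0.6000; P(line X) ≈ 0.0638, P(line Y) ≈ 0.2128, P(line Z) ≈ 0.7234
After 'flag': normaliser = 0.55·0.0638 + 0.5·0.2128 + 0.15·0.7234; P(line X) ≈ 0.1404, P(line Y) ≈ 0.4255, P(line Z) ≈ 0.4340
After 'flag': normaliser = 0.55·0.1404 + 0.5·0.4255 + 0.15·0.4340; P(line X) ≈ 0.2175, P(line Y) ≈ 0.5992, P(line Z) ≈ 0.1833
After 'flag': normaliser = 0.55·0.2175 + 0.5·0.5992 + 0.15·0.1833; P(line X) ≈ 0.2678, P(line Y) ≈ 0.6706, P(line Z) ≈ 0.0616
After 'pass': normaliser = 0.45·0.2678 + 0.5·0.6706 + 0.85·0.0616; P(line X) ≈ 0.2371, P(line Y) ≈ 0.6599, P(line Z) ≈ 0.1030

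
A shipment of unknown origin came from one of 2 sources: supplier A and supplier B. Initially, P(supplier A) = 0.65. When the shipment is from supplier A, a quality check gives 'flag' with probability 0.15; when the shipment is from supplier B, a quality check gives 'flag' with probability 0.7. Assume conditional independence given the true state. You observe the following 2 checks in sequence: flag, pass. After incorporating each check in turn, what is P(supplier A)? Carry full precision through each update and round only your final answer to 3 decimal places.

After 'flag': P(supplier A) = 0.15·0.6500 / (0.15·0.6500 + 0.7·0.3500) ≈ 0.2847
After 'pass': P(supplier A) = 0.85·0.2847 / (0.85·0.2847 + 0.3·0.7153) ≈ 0.5300

0.530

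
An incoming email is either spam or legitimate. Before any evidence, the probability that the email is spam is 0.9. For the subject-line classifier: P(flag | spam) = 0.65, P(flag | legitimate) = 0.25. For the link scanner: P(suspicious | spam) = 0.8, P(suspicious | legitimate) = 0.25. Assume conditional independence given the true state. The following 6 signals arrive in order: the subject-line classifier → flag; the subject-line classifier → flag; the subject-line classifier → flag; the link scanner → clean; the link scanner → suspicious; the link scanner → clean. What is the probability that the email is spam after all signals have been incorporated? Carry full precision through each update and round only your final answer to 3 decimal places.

After the subject-line classifier='flag': P(spam) = 0.65·0.9000 / (0.65·0.9000 + 0.25·0.1000) ≈ 0.9590
After the subject-line classifier='flag': P(spam) = 0.65·0.9590 / (0.65·0.9590 + 0.25·0.0410) ≈ 0.9838
After the subject-line classifier='flag': P(spam) = 0.65·0.9838 / (0.65·0.9838 + 0.25·0.0162) ≈ 0.9937
After the link scanner='clean': P(spam) = 0.2·0.9937 / (0.2·0.9937 + 0.75·0.0063) ≈ 0.9768
After the link scanner='suspicious': P(spam) = 0.8·0.9768 / (0.8·0.9768 + 0.25·0.0232) ≈ 0.9926
After the link scanner='clean': P(spam) = 0.2·0.9926 / (0.2·0.9926 + 0.75·0.0074) ≈ 0.9730

0.973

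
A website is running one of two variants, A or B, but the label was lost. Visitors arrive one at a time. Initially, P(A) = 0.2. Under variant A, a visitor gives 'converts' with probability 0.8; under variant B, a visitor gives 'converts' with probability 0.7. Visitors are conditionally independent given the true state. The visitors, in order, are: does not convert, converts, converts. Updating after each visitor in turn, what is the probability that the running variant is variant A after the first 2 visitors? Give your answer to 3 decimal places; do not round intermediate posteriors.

0.160

Apply Bayes' rule sequentially, carrying P(A) forward.
After 'does not convert': P(A) = 0.2·0.2000 / (0.2·0.2000 + 0.3·0.8000) ≈ 0.1429
After 'converts': P(A) = 0.8·0.1429 / (0.8·0.1429 + 0.7·0.8571) ≈ 0.1600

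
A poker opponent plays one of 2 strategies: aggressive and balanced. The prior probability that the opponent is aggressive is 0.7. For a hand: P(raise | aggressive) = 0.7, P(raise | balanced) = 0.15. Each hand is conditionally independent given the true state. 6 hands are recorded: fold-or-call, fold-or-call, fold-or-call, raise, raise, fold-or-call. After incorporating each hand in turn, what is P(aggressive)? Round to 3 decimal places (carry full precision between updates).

After 'fold-or-call': P(aggressive) = 0.3·0.7000 / (0.3·0.7000 + 0.85·0.3000) ≈ 0.4516
After 'fold-or-call': P(aggressive) = 0.3·0.4516 / (0.3·0.4516 + 0.85·0.5484) ≈ 0.2252
After 'fold-or-call': P(aggressive) = 0.3·0.2252 / (0.3·0.2252 + 0.85·0.7748) ≈ 0.0930
After 'raise': P(aggressive) = 0.7·0.0930 / (0.7·0.0930 + 0.15·0.9070) ≈ 0.3237
After 'raise': P(aggressive) = 0.7·0.3237 / (0.7·0.3237 + 0.15·0.6763) ≈ 0.6908
After 'fold-or-call': P(aggressive) = 0.3·0.6908 / (0.3·0.6908 + 0.85·0.3092) ≈ 0.4409

0.441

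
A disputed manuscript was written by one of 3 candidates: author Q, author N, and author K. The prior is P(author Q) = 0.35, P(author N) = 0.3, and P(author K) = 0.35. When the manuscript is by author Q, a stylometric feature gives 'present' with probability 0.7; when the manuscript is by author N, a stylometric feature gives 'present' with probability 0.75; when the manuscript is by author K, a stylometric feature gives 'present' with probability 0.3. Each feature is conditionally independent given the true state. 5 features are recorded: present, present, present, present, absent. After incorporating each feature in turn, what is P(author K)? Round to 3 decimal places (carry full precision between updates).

Each posterior becomes the prior for the next update.
After 'present': normaliser = 0.7·0.3500 + 0.75·0.3000 + 0.3·0.3500; P(author Q) ≈ 0.4261, P(author N) ≈ 0.3913, P(author K) ≈ 0.1826
After 'present': normaliser = 0.7·0.4261 + 0.75·0.3913 + 0.3·0.1826; P(author Q) ≈ 0.4613, P(author N) ≈ 0.4539, P(author K) ≈ 0.0847
After 'present': normaliser = 0.7·0.4613 + 0.75·0.4539 + 0.3·0.0847; P(author Q) ≈ 0.4688, P(author N) ≈ 0.4943, P(author K) ≈ 0.0369
After 'present': normaliser = 0.7·0.4688 + 0.75·0.4943 + 0.3·0.0369; P(author Q) ≈ 0.4623, P(author N) ≈ 0.5221, P(author K) ≈ 0.0156
After 'absent': normaliser = 0.3·0.4623 + 0.25·0.5221 + 0.7·0.0156; P(author Q) ≈ 0.4950, P(author N) ≈ 0.4660, P(author K) ≈ 0.0390

0.039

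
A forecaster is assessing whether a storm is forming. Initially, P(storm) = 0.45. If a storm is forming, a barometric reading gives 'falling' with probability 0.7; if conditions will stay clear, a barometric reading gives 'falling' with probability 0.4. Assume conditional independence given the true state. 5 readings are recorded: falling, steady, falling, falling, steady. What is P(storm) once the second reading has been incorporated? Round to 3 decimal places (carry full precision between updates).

After 'falling': P(storm) = 0.7·0.4500 / (0.7·0.4500 + 0.4·0.5500) ≈ 0.5888
After 'steady': P(storm) = 0.3·0.5888 / (0.3·0.5888 + 0.6·0.4112) ≈ 0.4172

0.417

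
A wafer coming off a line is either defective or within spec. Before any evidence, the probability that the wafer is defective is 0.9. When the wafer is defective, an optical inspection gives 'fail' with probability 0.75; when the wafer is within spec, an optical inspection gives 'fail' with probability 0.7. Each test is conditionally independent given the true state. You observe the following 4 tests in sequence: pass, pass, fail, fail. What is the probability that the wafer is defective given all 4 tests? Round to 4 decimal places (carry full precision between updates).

0.8777

After 'pass': P(defective) = 0.25·0.9000 / (0.25·0.9000 + 0.3·0.1000) ≈ 0.8824
After 'pass': P(defective) = 0.25·0.8824 / (0.25·0.8824 + 0.3·0.1176) ≈ 0.8621
After 'fail': P(defective) = 0.75·0.8621 / (0.75·0.8621 + 0.7·0.1379) ≈ 0.8701
After 'fail': P(defective) = 0.75·0.8701 / (0.75·0.8701 + 0.7·0.1299) ≈ 0.8777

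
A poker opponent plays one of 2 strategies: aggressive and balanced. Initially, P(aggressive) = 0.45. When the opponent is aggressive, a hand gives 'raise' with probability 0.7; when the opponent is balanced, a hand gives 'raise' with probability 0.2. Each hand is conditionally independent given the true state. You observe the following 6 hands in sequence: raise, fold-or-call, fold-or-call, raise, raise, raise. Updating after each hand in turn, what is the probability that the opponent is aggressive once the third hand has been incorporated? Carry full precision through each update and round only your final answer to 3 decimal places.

0.287

After 'raise': P(aggressive) = 0.7·0.4500 / (0.7·0.4500 + 0.2·0.5500) ≈ 0.7412
After 'fold-or-call': P(aggressive) = 0.3·0.7412 / (0.3·0.7412 + 0.8·0.2588) ≈ 0.5178
After 'fold-or-call': P(aggressive) = 0.3·0.5178 / (0.3·0.5178 + 0.8·0.4822) ≈ 0.2871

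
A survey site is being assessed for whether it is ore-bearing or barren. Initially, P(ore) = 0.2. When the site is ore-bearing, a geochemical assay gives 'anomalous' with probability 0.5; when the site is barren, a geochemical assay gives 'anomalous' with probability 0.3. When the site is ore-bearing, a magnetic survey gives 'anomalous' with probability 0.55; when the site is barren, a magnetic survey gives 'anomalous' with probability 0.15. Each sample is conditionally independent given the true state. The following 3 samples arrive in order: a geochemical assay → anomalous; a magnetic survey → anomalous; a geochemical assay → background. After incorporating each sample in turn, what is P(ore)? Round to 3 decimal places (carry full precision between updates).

After a geochemical assay='anomalous': P(ore) = 0.5·0.2000 / (0.5·0.2000 + 0.3·0.8000) ≈ 0.2941
After a magnetic survey='anomalous': P(ore) = 0.55·0.2941 / (0.55·0.2941 + 0.15·0.7059) ≈ 0.6044
After a geochemical assay='background': P(ore) = 0.5·0.6044 / (0.5·0.6044 + 0.7·0.3956) ≈ 0.5218

0.522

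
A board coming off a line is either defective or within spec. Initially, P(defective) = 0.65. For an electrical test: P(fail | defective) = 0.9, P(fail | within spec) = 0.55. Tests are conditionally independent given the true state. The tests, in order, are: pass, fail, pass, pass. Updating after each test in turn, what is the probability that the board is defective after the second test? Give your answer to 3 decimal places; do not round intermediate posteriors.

Apply Bayes' rule sequentially, carrying P(defective) forward.
After 'pass': P(defective) = 0.1·0.6500 / (0.1·0.6500 + 0.45·0.3500) ≈ 0.2921
After 'fail': P(defective) = 0.9·0.2921 / (0.9·0.2921 + 0.55·0.7079) ≈ 0.4031

0.403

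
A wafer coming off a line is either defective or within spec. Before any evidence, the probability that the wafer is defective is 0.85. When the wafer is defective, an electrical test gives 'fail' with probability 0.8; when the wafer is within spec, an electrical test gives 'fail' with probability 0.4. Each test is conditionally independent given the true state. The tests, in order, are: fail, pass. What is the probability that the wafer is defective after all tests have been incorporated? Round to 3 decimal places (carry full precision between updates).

Apply Bayes' rule sequentially, carrying P(defective) forward.
After 'fail': P(defective) = 0.8·0.8500 / (0.8·0.8500 + 0.4·0.1500) ≈ 0.9189
After 'pass': P(defective) = 0.2·0.9189 / (0.2·0.9189 + 0.6·0.0811) ≈ 0.7907

0.791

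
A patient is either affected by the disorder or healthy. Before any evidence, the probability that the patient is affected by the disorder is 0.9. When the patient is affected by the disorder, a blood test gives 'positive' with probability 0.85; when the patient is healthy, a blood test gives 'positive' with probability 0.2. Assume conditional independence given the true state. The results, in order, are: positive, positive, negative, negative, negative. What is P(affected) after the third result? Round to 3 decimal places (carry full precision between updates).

0.968

After 'positive': P(affected) = 0.85·0.9000 / (0.85·0.9000 + 0.2·0.1000) ≈ 0.9745
After 'positive': P(affected) = 0.85·0.9745 / (0.85·0.9745 + 0.2·0.0255) ≈ 0.9939
After 'negative': P(affected) = 0.15·0.9939 / (0.15·0.9939 + 0.8·0.0061) ≈ 0.9682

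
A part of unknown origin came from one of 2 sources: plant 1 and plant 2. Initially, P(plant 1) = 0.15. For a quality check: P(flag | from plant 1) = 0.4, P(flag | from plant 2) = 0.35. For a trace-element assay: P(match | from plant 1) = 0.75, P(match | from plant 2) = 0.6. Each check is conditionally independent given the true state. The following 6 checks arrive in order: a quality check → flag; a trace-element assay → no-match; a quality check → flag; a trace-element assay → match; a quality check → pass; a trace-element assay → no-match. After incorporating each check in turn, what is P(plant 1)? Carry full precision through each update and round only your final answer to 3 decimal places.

0.094

Each posterior becomes the prior for the next update.
After a quality check='flag': P(plant 1) = 0.4·0.1500 / (0.4·0.1500 + 0.35·0.8500) ≈ 0.1678
After a trace-element assay='no-match': P(plant 1) = 0.25·0.1678 / (0.25·0.1678 + 0.4·0.8322) ≈ 0.1119
After a quality check='flag': P(plant 1) = 0.4·0.1119 / (0.4·0.1119 + 0.35·0.8881) ≈ 0.1259
After a trace-element assay='match': P(plant 1) = 0.75·0.1259 / (0.75·0.1259 + 0.6·0.8741) ≈ 0.1526
After a quality check='pass': P(plant 1) = 0.6·0.1526 / (0.6·0.1526 + 0.65·0.8474) ≈ 0.1425
After a trace-element assay='no-match': P(plant 1) = 0.25·0.1425 / (0.25·0.1425 + 0.4·0.8575) ≈ 0.0941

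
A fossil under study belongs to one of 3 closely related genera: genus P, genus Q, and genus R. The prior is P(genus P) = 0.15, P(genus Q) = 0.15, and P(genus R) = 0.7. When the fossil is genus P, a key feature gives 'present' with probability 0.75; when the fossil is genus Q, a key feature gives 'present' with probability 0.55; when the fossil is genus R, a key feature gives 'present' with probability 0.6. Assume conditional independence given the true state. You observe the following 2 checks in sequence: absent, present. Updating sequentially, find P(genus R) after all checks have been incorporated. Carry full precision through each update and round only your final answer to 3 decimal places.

0.720

After 'absent': normaliser = 0.25·0.1500 + 0.45·0.1500 + 0.4·0.7000; P(genus P) ≈ 0.0974, P(genus Q) ≈ 0.1753, P(genus R) ≈ 0.7273
After 'present': normaliser = 0.75·0.0974 + 0.55·0.1753 + 0.6·0.7273; P(genus P) ≈ 0.1206, P(genus Q) ≈ 0.1592, P(genus R) ≈ 0.7203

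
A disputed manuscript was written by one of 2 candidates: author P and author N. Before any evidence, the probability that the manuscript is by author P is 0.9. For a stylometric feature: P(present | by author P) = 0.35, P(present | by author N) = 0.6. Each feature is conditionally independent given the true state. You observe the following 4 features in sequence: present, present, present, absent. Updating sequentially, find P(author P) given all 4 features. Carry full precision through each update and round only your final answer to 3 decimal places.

0.744

After 'present': P(author P) = 0.35·0.9000 / (0.35·0.9000 + 0.6·0.1000) ≈ 0.8400
After 'present': P(author P) = 0.35·0.8400 / (0.35·0.8400 + 0.6·0.1600) ≈ 0.7538
After 'present': P(author P) = 0.35·0.7538 / (0.35·0.7538 + 0.6·0.2462) ≈ 0.6411
After 'absent': P(author P) = 0.65·0.6411 / (0.65·0.6411 + 0.4·0.3589) ≈ 0.7438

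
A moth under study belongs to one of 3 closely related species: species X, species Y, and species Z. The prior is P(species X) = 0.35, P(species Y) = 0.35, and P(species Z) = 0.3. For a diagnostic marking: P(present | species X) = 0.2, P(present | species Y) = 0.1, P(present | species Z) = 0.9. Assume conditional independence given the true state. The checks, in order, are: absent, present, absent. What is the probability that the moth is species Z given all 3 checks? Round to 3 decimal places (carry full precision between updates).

0.036

Each posterior becomes the prior for the next update.
After 'absent': normaliser = 0.8·0.3500 + 0.9·0.3500 + 0.1·0.3000; P(species X) ≈ 0.4480, P(species Y) ≈ 0.5040, P(species Z) ≈ 0.0480
After 'present': normaliser = 0.2·0.4480 + 0.1·0.5040 + 0.9·0.0480; P(species X) ≈ 0.4891, P(species Y) ≈ 0.2751, P(species Z) ≈ 0.2358
After 'absent': normaliser = 0.8·0.4891 + 0.9·0.2751 + 0.1·0.2358; P(species X) ≈ 0.5906, P(species Y) ≈ 0.3738, P(species Z) ≈ 0.0356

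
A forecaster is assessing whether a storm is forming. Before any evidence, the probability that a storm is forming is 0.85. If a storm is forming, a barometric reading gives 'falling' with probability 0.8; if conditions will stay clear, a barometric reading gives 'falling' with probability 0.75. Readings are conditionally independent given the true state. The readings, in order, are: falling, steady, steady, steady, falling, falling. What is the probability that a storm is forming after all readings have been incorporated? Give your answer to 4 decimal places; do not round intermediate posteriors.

After 'falling': P(storm) = 0.8·0.8500 / (0.8·0.8500 + 0.75·0.1500) ≈ 0.8580
After 'steady': P(storm) = 0.2·0.8580 / (0.2·0.8580 + 0.25·0.1420) ≈ 0.8286
After 'steady': P(storm) = 0.2·0.8286 / (0.2·0.8286 + 0.25·0.1714) ≈ 0.7946
After 'steady': P(storm) = 0.2·0.7946 / (0.2·0.7946 + 0.25·0.2054) ≈ 0.7558
After 'falling': P(storm) = 0.8·0.7558 / (0.8·0.7558 + 0.75·0.2442) ≈ 0.7675
After 'falling': P(storm) = 0.8·0.7675 / (0.8·0.7675 + 0.75·0.2325) ≈ 0.7788

0.7788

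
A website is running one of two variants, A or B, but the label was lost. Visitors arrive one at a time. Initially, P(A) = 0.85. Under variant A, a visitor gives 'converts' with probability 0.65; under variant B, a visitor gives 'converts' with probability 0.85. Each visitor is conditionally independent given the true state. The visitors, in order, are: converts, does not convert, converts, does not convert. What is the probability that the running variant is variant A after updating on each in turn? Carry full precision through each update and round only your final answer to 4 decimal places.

After 'converts': P(A) = 0.65·0.8500 / (0.65·0.8500 + 0.85·0.1500) ≈ 0.8125
After 'does not convert': P(A) = 0.35·0.8125 / (0.35·0.8125 + 0.15·0.1875) ≈ 0.9100
After 'converts': P(A) = 0.65·0.9100 / (0.65·0.9100 + 0.85·0.0900) ≈ 0.8855
After 'does not convert': P(A) = 0.35·0.8855 / (0.35·0.8855 + 0.15·0.1145) ≈ 0.9475

0.9475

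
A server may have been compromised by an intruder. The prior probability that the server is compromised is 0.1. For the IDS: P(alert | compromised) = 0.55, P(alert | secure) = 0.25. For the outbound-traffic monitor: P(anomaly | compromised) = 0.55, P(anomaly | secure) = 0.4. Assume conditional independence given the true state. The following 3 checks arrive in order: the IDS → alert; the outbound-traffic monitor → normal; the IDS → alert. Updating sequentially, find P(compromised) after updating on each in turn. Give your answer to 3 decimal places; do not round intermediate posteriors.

After the IDS='alert': P(compromised) = 0.55·0.1000 / (0.55·0.1000 + 0.25·0.9000) ≈ 0.1964
After the outbound-traffic monitor='normal': P(compromised) = 0.45·0.1964 / (0.45·0.1964 + 0.6·0.8036) ≈ 0.1549
After the IDS='alert': P(compromised) = 0.55·0.1549 / (0.55·0.1549 + 0.25·0.8451) ≈ 0.2874

0.287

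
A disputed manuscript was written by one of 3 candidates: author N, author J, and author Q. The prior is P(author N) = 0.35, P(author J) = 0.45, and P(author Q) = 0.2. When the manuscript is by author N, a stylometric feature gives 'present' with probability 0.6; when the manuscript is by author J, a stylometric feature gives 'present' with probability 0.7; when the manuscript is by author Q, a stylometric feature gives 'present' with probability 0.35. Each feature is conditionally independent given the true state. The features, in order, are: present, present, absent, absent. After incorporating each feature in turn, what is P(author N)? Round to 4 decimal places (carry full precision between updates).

0.4003

After 'present': normaliser = 0.6·0.3500 + 0.7·0.4500 + 0.35·0.2000; P(author N) ≈ 0.3529, P(author J) ≈ 0.5294, P(author Q) ≈ 0.1176
After 'present': normaliser = 0.6·0.3529 + 0.7·0.5294 + 0.35·0.1176; P(author N) ≈ 0.3396, P(author J) ≈ 0.5943, P(author Q) ≈ 0.0660
After 'absent': normaliser = 0.4·0.3396 + 0.3·0.5943 + 0.65·0.0660; P(author N) ≈ 0.3804, P(author J) ≈ 0.4993, P(author Q) ≈ 0.1202
After 'absent': normaliser = 0.4·0.3804 + 0.3·0.4993 + 0.65·0.1202; P(author N) ≈ 0.4003, P(author J) ≈ 0.3941, P(author Q) ≈ 0.2056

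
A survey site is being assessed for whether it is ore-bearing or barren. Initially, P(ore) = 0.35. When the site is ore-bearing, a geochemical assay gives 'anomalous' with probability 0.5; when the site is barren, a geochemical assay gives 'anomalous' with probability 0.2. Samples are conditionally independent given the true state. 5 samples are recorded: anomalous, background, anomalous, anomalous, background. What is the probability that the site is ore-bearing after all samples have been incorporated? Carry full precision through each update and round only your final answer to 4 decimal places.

0.7667

After 'anomalous': P(ore) = 0.5·0.3500 / (0.5·0.3500 + 0.2·0.6500) ≈ 0.5738
After 'background': P(ore) = 0.5·0.5738 / (0.5·0.5738 + 0.8·0.4262) ≈ 0.4569
After 'anomalous': P(ore) = 0.5·0.4569 / (0.5·0.4569 + 0.2·0.5431) ≈ 0.6778
After 'anomalous': P(ore) = 0.5·0.6778 / (0.5·0.6778 + 0.2·0.3222) ≈ 0.8402
After 'background': P(ore) = 0.5·0.8402 / (0.5·0.8402 + 0.8·0.1598) ≈ 0.7667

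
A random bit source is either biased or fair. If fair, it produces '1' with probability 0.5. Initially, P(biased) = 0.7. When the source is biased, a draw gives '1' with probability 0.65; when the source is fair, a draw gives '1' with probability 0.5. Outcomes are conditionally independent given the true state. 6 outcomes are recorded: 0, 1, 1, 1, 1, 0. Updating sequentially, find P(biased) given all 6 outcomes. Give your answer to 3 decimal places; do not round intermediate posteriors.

After '0': P(biased) = 0.35·0.7000 / (0.35·0.7000 + 0.5·0.3000) ≈ 0.6203
After '1': P(biased) = 0.65·0.6203 / (0.65·0.6203 + 0.5·0.3797) ≈ 0.6798
After '1': P(biased) = 0.65·0.6798 / (0.65·0.6798 + 0.5·0.3202) ≈ 0.7341
After '1': P(biased) = 0.65·0.7341 / (0.65·0.7341 + 0.5·0.2659) ≈ 0.7821
After '1': P(biased) = 0.65·0.7821 / (0.65·0.7821 + 0.5·0.2179) ≈ 0.8235
After '0': P(biased) = 0.35·0.8235 / (0.35·0.8235 + 0.5·0.1765) ≈ 0.7656

0.766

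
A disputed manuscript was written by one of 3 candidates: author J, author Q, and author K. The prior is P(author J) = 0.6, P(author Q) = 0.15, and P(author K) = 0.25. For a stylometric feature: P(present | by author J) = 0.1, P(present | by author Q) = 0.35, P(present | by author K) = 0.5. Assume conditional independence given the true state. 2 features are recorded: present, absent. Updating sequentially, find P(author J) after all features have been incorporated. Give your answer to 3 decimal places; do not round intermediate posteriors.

After 'present': normaliser = 0.1·0.6000 + 0.35·0.1500 + 0.5·0.2500; P(author J) ≈ 0.2526, P(author Q) ≈ 0.2211, P(author K) ≈ 0.5263
After 'absent': normaliser = 0.9·0.2526 + 0.65·0.2211 + 0.5·0.5263; P(author J) ≈ 0.3585, P(author Q) ≈ 0.2266, P(author K) ≈ 0.4149

0.359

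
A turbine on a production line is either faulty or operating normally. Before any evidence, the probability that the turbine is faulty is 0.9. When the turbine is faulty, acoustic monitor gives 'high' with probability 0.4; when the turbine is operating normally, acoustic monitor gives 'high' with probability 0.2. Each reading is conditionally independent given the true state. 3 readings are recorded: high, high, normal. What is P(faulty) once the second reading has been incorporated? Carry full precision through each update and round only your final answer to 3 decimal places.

After 'high': P(faulty) = 0.4·0.9000 / (0.4·0.9000 + 0.2·0.1000) ≈ 0.9474
After 'high': P(faulty) = 0.4·0.9474 / (0.4·0.9474 + 0.2·0.0526) ≈ 0.9730

0.973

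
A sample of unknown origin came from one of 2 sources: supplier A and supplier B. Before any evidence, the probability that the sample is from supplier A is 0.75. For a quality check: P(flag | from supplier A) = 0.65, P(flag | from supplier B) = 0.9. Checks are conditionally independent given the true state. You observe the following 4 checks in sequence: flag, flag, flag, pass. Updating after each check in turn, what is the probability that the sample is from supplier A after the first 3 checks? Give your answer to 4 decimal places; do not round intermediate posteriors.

After 'flag': P(supplier A) = 0.65·0.7500 / (0.65·0.7500 + 0.9·0.2500) ≈ 0.6842
After 'flag': P(supplier A) = 0.65·0.6842 / (0.65·0.6842 + 0.9·0.3158) ≈ 0.6101
After 'flag': P(supplier A) = 0.65·0.6101 / (0.65·0.6101 + 0.9·0.3899) ≈ 0.5305

0.5305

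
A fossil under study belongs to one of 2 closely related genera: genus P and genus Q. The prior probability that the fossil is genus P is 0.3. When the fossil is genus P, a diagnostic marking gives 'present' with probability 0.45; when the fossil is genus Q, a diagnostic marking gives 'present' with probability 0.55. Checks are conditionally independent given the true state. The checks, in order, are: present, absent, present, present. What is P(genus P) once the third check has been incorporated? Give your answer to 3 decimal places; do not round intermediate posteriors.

Each posterior becomes the prior for the next update.
After 'present': P(genus P) = 0.45·0.3000 / (0.45·0.3000 + 0.55·0.7000) ≈ 0.2596
After 'absent': P(genus P) = 0.55·0.2596 / (0.55·0.2596 + 0.45·0.7404) ≈ 0.3000
After 'present': P(genus P) = 0.45·0.3000 / (0.45·0.3000 + 0.55·0.7000) ≈ 0.2596

0.260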